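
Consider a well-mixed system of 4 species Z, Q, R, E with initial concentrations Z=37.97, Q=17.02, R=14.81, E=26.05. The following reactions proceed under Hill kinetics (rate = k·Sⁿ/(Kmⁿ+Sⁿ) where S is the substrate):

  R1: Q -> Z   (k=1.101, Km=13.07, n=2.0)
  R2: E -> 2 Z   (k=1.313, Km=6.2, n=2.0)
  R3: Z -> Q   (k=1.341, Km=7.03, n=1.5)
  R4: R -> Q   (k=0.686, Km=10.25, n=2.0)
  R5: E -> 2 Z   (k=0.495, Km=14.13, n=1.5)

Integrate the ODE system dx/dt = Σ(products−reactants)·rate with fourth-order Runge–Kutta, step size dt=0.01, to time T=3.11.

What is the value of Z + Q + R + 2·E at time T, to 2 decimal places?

Check how each reaction changes W = Z + Q + R + 2·E (weight of products minus weight of reactants):
R1: Q -> Z: (1·1) − (1·1) = 1 − 1 = 0
R2: E -> 2 Z: (1·2) − (2·1) = 2 − 2 = 0
R3: Z -> Q: (1·1) − (1·1) = 1 − 1 = 0
R4: R -> Q: (1·1) − (1·1) = 1 − 1 = 0
R5: E -> 2 Z: (1·2) − (2·1) = 2 − 2 = 0
Every reaction leaves W unchanged, so W is conserved and no simulation is needed: W(T) = W(0) = 37.97 + 17.02 + 14.81 + 2·26.05 = 121.90

Value at T = 121.90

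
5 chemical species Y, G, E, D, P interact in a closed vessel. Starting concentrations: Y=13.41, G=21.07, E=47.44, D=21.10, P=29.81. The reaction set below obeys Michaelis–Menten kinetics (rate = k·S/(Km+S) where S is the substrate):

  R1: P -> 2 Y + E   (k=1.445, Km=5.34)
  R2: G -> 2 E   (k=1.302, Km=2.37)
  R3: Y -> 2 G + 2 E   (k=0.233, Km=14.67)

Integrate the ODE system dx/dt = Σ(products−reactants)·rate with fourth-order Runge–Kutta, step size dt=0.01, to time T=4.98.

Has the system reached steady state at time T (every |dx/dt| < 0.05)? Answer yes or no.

Steady state at T: no

RK4 with dt=0.01: 498 steps to T=4.98. Trajectory (selected grid times):
t=0.00: Y=13.41 G=21.07 E=47.44 D=21.10 P=29.81
t=0.55: Y=14.69 G=20.55 E=49.52 D=21.10 P=29.14
t=1.11: Y=15.99 G=20.03 E=51.65 D=21.10 P=28.45
t=1.66: Y=17.26 G=19.53 E=53.73 D=21.10 P=27.79
t=2.21: Y=18.52 G=19.03 E=55.81 D=21.10 P=27.12
t=2.77: Y=19.79 G=18.53 E=57.93 D=21.10 P=26.45
t=3.32: Y=21.04 G=18.05 E=60.00 D=21.10 P=25.79
t=3.87: Y=22.28 G=17.57 E=62.08 D=21.10 P=25.13
t=4.43: Y=23.53 G=17.09 E=64.19 D=21.10 P=24.46
t=4.98: Y=24.75 G=16.62 E=66.25 D=21.10 P=23.81
Rates at T: R1=1.1803, R2=1.1395, R3=0.1463
dx/dt at T (Σ net stoichiometry × rate): Y=+2.2143, G=-0.8469, E=+3.7519, D=+0.0000, P=-1.1803
Largest |dx/dt| is |+3.7519| (E) ≥ 0.05 → not steady.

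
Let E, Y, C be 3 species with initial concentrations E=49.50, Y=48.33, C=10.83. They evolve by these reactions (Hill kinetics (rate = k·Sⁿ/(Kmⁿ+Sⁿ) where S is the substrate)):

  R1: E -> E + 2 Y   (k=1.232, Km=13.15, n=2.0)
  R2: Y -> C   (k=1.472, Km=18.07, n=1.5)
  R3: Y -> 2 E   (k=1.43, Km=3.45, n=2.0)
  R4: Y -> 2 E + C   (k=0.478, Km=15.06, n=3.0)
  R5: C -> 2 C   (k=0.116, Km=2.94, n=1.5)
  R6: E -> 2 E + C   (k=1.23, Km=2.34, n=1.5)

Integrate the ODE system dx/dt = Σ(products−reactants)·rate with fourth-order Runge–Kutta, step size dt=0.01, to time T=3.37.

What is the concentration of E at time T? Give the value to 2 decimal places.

RK4 with dt=0.01: 337 steps to T=3.37. Trajectory (selected grid times):
t=0.00: E=49.50 Y=48.33 C=10.83
t=0.37: E=51.35 Y=48.04 C=11.93
t=0.75: E=53.24 Y=47.75 C=13.07
t=1.12: E=55.09 Y=47.47 C=14.17
t=1.50: E=56.99 Y=47.19 C=15.30
t=1.87: E=58.83 Y=46.92 C=16.40
t=2.25: E=60.73 Y=46.65 C=17.54
t=2.62: E=62.58 Y=46.38 C=18.64
t=3.00: E=64.47 Y=46.12 C=19.77
t=3.37: E=66.32 Y=45.86 C=20.87
Read off E at T=3.37: 66.32

E at T = 66.32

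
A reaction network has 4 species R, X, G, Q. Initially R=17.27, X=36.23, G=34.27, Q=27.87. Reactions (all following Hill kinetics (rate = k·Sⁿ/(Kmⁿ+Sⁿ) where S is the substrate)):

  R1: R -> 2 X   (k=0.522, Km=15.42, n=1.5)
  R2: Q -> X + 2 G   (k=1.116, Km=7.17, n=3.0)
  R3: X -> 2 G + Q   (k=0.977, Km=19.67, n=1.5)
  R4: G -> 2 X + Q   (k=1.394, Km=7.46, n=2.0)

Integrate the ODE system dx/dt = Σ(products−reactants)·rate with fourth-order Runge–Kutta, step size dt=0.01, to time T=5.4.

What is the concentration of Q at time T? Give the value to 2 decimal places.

Q at T = 33.30

RK4 with dt=0.01: 540 steps to T=5.4. Trajectory (selected grid times):
t=0.00: R=17.27 X=36.23 G=34.27 Q=27.87
t=0.60: R=17.10 X=38.40 G=35.64 Q=28.44
t=1.20: R=16.93 X=40.57 G=37.02 Q=29.01
t=1.80: R=16.77 X=42.73 G=38.42 Q=29.60
t=2.40: R=16.60 X=44.89 G=39.83 Q=30.20
t=3.00: R=16.44 X=47.04 G=41.26 Q=30.80
t=3.60: R=16.27 X=49.18 G=42.70 Q=31.42
t=4.20: R=16.11 X=51.32 G=44.16 Q=32.04
t=4.80: R=15.95 X=53.46 G=45.62 Q=32.67
t=5.40: R=15.79 X=55.59 G=47.10 Q=33.30
Read off Q at T=5.4: 33.30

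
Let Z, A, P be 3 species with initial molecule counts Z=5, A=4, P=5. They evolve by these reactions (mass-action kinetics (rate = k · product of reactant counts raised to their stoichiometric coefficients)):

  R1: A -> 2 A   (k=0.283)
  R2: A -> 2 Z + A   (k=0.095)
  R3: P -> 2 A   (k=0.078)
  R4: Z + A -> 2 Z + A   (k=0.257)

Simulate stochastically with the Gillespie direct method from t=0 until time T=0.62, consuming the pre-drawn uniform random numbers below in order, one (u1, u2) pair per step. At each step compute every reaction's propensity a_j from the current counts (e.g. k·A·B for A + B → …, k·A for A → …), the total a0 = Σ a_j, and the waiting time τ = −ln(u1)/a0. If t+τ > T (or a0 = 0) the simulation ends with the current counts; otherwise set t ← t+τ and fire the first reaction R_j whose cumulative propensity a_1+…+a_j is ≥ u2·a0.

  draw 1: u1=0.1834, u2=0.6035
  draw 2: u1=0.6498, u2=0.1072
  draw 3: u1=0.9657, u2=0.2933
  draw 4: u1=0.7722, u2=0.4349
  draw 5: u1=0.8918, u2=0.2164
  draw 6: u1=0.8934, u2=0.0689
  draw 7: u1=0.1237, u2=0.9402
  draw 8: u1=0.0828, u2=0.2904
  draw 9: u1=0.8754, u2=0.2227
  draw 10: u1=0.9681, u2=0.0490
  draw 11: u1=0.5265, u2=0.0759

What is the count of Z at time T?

Z at T = 12

t=0.000: Z=5 A=4 P=5
Draw 1: a1=1.132, a2=0.380, a3=0.390, a4=5.140, a0=7.042; τ=−ln(0.1834)/7.042=0.241 → t=0.241; u2·a0=0.6035·7.042=4.250; a1+…+a3=1.902 < 4.250 ≤ a1+…+a4=7.042 → R4 fires; Z=6 A=4 P=5
Draw 2: a1=1.132, a2=0.380, a3=0.390, a4=6.168, a0=8.070; τ=−ln(0.6498)/8.070=0.053 → t=0.294; u2·a0=0.1072·8.070=0.865 ≤ a1=1.132 → R1 fires; Z=6 A=5 P=5
Draw 3: a1=1.415, a2=0.475, a3=0.390, a4=7.710, a0=9.990; τ=−ln(0.9657)/9.990=0.003 → t=0.298; u2·a0=0.2933·9.990=2.930; a1+…+a3=2.280 < 2.930 ≤ a1+…+a4=9.990 → R4 fires; Z=7 A=5 P=5
Draw 4: a1=1.415, a2=0.475, a3=0.390, a4=8.995, a0=11.275; τ=−ln(0.7722)/11.275=0.023 → t=0.321; u2·a0=0.4349·11.275=4.903; a1+…+a3=2.280 < 4.903 ≤ a1+…+a4=11.275 → R4 fires; Z=8 A=5 P=5
Draw 5: a1=1.415, a2=0.475, a3=0.390, a4=10.280, a0=12.560; τ=−ln(0.8918)/12.560=0.009 → t=0.330; u2·a0=0.2164·12.560=2.718; a1+…+a3=2.280 < 2.718 ≤ a1+…+a4=12.560 → R4 fires; Z=9 A=5 P=5
Draw 6: a1=1.415, a2=0.475, a3=0.390, a4=11.565, a0=13.845; τ=−ln(0.8934)/13.845=0.008 → t=0.338; u2·a0=0.0689·13.845=0.954 ≤ a1=1.415 → R1 fires; Z=9 A=6 P=5
Draw 7: a1=1.698, a2=0.570, a3=0.390, a4=13.878, a0=16.536; τ=−ln(0.1237)/16.536=0.126 → t=0.464; u2·a0=0.9402·16.536=15.547; a1+…+a3=2.658 < 15.547 ≤ a1+…+a4=16.536 → R4 fires; Z=10 A=6 P=5
Draw 8: a1=1.698, a2=0.570, a3=0.390, a4=15.420, a0=18.078; τ=−ln(0.0828)/18.078=0.138 → t=0.602; u2·a0=0.2904·18.078=5.250; a1+…+a3=2.658 < 5.250 ≤ a1+…+a4=18.078 → R4 fires; Z=11 A=6 P=5
Draw 9: a1=1.698, a2=0.570, a3=0.390, a4=16.962, a0=19.620; τ=−ln(0.8754)/19.620=0.007 → t=0.609; u2·a0=0.2227·19.620=4.369; a1+…+a3=2.658 < 4.369 ≤ a1+…+a4=19.620 → R4 fires; Z=12 A=6 P=5
Draw 10: a1=1.698, a2=0.570, a3=0.390, a4=18.504, a0=21.162; τ=−ln(0.9681)/21.162=0.002 → t=0.610; u2·a0=0.0490·21.162=1.037 ≤ a1=1.698 → R1 fires; Z=12 A=7 P=5
Draw 11: a1=1.981, a2=0.665, a3=0.390, a4=21.588, a0=24.624; τ=−ln(0.5265)/24.624=0.026 → t=0.637 > T=0.62: stop.
Read off Z at T=0.62: 12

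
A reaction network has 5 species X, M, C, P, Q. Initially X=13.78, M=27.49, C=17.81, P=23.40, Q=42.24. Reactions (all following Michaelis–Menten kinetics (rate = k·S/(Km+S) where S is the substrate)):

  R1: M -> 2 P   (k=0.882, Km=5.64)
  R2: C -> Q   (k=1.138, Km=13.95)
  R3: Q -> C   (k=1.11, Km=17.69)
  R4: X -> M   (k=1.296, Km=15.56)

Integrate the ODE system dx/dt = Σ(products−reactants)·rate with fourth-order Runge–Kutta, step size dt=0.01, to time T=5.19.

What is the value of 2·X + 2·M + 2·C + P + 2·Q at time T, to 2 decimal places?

Value at T = 226.04

Check how each reaction changes W = 2·X + 2·M + 2·C + P + 2·Q (weight of products minus weight of reactants):
R1: M -> 2 P: (1·2) − (2·1) = 2 − 2 = 0
R2: C -> Q: (2·1) − (2·1) = 2 − 2 = 0
R3: Q -> C: (2·1) − (2·1) = 2 − 2 = 0
R4: X -> M: (2·1) − (2·1) = 2 − 2 = 0
Every reaction leaves W unchanged, so W is conserved and no simulation is needed: W(T) = W(0) = 2·13.78 + 2·27.49 + 2·17.81 + 23.40 + 2·42.24 = 226.04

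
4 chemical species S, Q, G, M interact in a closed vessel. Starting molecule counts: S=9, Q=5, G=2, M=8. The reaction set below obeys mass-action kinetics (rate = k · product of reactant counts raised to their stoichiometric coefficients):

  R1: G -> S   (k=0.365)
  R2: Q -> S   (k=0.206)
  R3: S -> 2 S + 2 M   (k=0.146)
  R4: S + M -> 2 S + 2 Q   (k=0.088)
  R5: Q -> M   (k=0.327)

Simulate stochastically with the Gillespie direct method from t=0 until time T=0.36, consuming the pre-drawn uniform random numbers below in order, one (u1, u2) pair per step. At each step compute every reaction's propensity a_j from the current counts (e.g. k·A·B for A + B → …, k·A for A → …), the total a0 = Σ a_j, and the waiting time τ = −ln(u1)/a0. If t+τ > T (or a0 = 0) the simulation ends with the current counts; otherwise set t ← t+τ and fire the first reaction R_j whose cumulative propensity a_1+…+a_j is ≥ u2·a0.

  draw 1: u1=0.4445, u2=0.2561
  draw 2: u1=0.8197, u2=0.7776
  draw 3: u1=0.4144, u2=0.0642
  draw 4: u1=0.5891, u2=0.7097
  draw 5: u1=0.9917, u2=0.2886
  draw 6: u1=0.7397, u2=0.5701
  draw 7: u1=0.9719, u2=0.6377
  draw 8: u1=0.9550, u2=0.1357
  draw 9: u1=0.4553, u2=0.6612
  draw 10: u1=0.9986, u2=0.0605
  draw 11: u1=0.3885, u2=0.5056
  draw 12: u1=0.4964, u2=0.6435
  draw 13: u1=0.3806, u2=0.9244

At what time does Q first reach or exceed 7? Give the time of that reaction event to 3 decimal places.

t=0.000: S=9 Q=5 G=2 M=8
Draw 1: a1=0.730, a2=1.030, a3=1.314, a4=6.336, a5=1.635, a0=11.045; τ=−ln(0.4445)/11.045=0.073 → t=0.073; u2·a0=0.2561·11.045=2.829; a1+a2=1.760 < 2.829 ≤ a1+…+a3=3.074 → R3 fires; S=10 Q=5 G=2 M=10
Draw 2: a1=0.730, a2=1.030, a3=1.460, a4=8.800, a5=1.635, a0=13.655; τ=−ln(0.8197)/13.655=0.015 → t=0.088; u2·a0=0.7776·13.655=10.618; a1+…+a3=3.220 < 10.618 ≤ a1+…+a4=12.020 → R4 fires; S=11 Q=7 G=2 M=9
Draw 3: a1=0.730, a2=1.442, a3=1.606, a4=8.712, a5=2.289, a0=14.779; τ=−ln(0.4144)/14.779=0.060 → t=0.148; u2·a0=0.0642·14.779=0.949; a1=0.730 < 0.949 ≤ a1+a2=2.172 → R2 fires; S=12 Q=6 G=2 M=9
Draw 4: a1=0.730, a2=1.236, a3=1.752, a4=9.504, a5=1.962, a0=15.184; τ=−ln(0.5891)/15.184=0.035 → t=0.182; u2·a0=0.7097·15.184=10.776; a1+…+a3=3.718 < 10.776 ≤ a1+…+a4=13.222 → R4 fires; S=13 Q=8 G=2 M=8
Draw 5: a1=0.730, a2=1.648, a3=1.898, a4=9.152, a5=2.616, a0=16.044; τ=−ln(0.9917)/16.044=0.001 → t=0.183; u2·a0=0.2886·16.044=4.630; a1+…+a3=4.276 < 4.630 ≤ a1+…+a4=13.428 → R4 fires; S=14 Q=10 G=2 M=7
Draw 6: a1=0.730, a2=2.060, a3=2.044, a4=8.624, a5=3.270, a0=16.728; τ=−ln(0.7397)/16.728=0.018 → t=0.201; u2·a0=0.5701·16.728=9.537; a1+…+a3=4.834 < 9.537 ≤ a1+…+a4=13.458 → R4 fires; S=15 Q=12 G=2 M=6
Draw 7: a1=0.730, a2=2.472, a3=2.190, a4=7.920, a5=3.924, a0=17.236; τ=−ln(0.9719)/17.236=0.002 → t=0.203; u2·a0=0.6377·17.236=10.991; a1+…+a3=5.392 < 10.991 ≤ a1+…+a4=13.312 → R4 fires; S=16 Q=14 G=2 M=5
Draw 8: a1=0.730, a2=2.884, a3=2.336, a4=7.040, a5=4.578, a0=17.568; τ=−ln(0.9550)/17.568=0.003 → t=0.205; u2·a0=0.1357·17.568=2.384; a1=0.730 < 2.384 ≤ a1+a2=3.614 → R2 fires; S=17 Q=13 G=2 M=5
Draw 9: a1=0.730, a2=2.678, a3=2.482, a4=7.480, a5=4.251, a0=17.621; τ=−ln(0.4553)/17.621=0.045 → t=0.250; u2·a0=0.6612·17.621=11.651; a1+…+a3=5.890 < 11.651 ≤ a1+…+a4=13.370 → R4 fires; S=18 Q=15 G=2 M=4
Draw 10: a1=0.730, a2=3.090, a3=2.628, a4=6.336, a5=4.905, a0=17.689; τ=−ln(0.9986)/17.689=0.000 → t=0.250; u2·a0=0.0605·17.689=1.070; a1=0.730 < 1.070 ≤ a1+a2=3.820 → R2 fires; S=19 Q=14 G=2 M=4
Draw 11: a1=0.730, a2=2.884, a3=2.774, a4=6.688, a5=4.578, a0=17.654; τ=−ln(0.3885)/17.654=0.054 → t=0.304; u2·a0=0.5056·17.654=8.926; a1+…+a3=6.388 < 8.926 ≤ a1+…+a4=13.076 → R4 fires; S=20 Q=16 G=2 M=3
Draw 12: a1=0.730, a2=3.296, a3=2.920, a4=5.280, a5=5.232, a0=17.458; τ=−ln(0.4964)/17.458=0.040 → t=0.344; u2·a0=0.6435·17.458=11.234; a1+…+a3=6.946 < 11.234 ≤ a1+…+a4=12.226 → R4 fires; S=21 Q=18 G=2 M=2
Draw 13: a1=0.730, a2=3.708, a3=3.066, a4=3.696, a5=5.886, a0=17.086; τ=−ln(0.3806)/17.086=0.057 → t=0.400 > T=0.36: stop.
Q first becomes ≥ 7 when it reaches 7 at the event at t=0.088.

Threshold first reached at t = 0.088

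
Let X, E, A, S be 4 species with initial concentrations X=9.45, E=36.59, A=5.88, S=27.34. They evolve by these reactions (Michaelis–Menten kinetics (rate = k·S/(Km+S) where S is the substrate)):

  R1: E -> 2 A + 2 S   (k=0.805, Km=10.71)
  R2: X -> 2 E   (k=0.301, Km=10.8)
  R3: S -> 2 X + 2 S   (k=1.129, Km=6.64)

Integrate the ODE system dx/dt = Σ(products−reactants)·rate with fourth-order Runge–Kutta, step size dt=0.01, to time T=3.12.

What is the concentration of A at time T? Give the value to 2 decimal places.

A at T = 9.75

RK4 with dt=0.01: 312 steps to T=3.12. Trajectory (selected grid times):
t=0.00: X=9.45 E=36.59 A=5.88 S=27.34
t=0.35: X=10.04 E=36.47 A=6.32 S=28.09
t=0.69: X=10.61 E=36.36 A=6.74 S=28.83
t=1.04: X=11.20 E=36.25 A=7.17 S=29.59
t=1.39: X=11.79 E=36.14 A=7.61 S=30.34
t=1.73: X=12.37 E=36.04 A=8.03 S=31.08
t=2.08: X=12.97 E=35.93 A=8.47 S=31.84
t=2.43: X=13.56 E=35.83 A=8.90 S=32.60
t=2.77: X=14.15 E=35.74 A=9.32 S=33.34
t=3.12: X=14.75 E=35.64 A=9.75 S=34.11
Read off A at T=3.12: 9.75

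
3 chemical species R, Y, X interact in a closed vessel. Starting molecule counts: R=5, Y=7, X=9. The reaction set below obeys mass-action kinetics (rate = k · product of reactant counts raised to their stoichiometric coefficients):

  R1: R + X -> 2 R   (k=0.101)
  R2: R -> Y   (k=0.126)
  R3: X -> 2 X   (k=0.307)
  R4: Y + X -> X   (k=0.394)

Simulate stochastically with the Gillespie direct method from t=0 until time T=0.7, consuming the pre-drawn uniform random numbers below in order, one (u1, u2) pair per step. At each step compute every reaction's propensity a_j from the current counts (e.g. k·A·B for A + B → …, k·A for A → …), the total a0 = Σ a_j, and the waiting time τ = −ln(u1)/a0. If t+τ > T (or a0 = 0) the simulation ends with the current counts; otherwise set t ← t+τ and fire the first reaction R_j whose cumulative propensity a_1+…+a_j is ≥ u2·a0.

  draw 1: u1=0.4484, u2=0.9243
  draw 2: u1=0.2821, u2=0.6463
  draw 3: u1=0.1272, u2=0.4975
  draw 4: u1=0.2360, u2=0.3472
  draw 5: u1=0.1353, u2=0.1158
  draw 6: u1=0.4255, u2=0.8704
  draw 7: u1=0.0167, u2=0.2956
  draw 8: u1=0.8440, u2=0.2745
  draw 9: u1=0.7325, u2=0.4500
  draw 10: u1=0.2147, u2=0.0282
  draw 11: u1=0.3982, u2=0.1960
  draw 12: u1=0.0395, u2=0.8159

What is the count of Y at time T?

t=0.000: R=5 Y=7 X=9
Draw 1: a1=4.545, a2=0.630, a3=2.763, a4=24.822, a0=32.760; τ=−ln(0.4484)/32.760=0.024 → t=0.024; u2·a0=0.9243·32.760=30.280; a1+…+a3=7.938 < 30.280 ≤ a1+…+a4=32.760 → R4 fires; R=5 Y=6 X=9
Draw 2: a1=4.545, a2=0.630, a3=2.763, a4=21.276, a0=29.214; τ=−ln(0.2821)/29.214=0.043 → t=0.068; u2·a0=0.6463·29.214=18.881; a1+…+a3=7.938 < 18.881 ≤ a1+…+a4=29.214 → R4 fires; R=5 Y=5 X=9
Draw 3: a1=4.545, a2=0.630, a3=2.763, a4=17.730, a0=25.668; τ=−ln(0.1272)/25.668=0.080 → t=0.148; u2·a0=0.4975·25.668=12.770; a1+…+a3=7.938 < 12.770 ≤ a1+…+a4=25.668 → R4 fires; R=5 Y=4 X=9
Draw 4: a1=4.545, a2=0.630, a3=2.763, a4=14.184, a0=22.122; τ=−ln(0.2360)/22.122=0.065 → t=0.213; u2·a0=0.3472·22.122=7.681; a1+a2=5.175 < 7.681 ≤ a1+…+a3=7.938 → R3 fires; R=5 Y=4 X=10
Draw 5: a1=5.050, a2=0.630, a3=3.070, a4=15.760, a0=24.510; τ=−ln(0.1353)/24.510=0.082 → t=0.295; u2·a0=0.1158·24.510=2.838 ≤ a1=5.050 → R1 fires; R=6 Y=4 X=9
Draw 6: a1=5.454, a2=0.756, a3=2.763, a4=14.184, a0=23.157; τ=−ln(0.4255)/23.157=0.037 → t=0.332; u2·a0=0.8704·23.157=20.156; a1+…+a3=8.973 < 20.156 ≤ a1+…+a4=23.157 → R4 fires; R=6 Y=3 X=9
Draw 7: a1=5.454, a2=0.756, a3=2.763, a4=10.638, a0=19.611; τ=−ln(0.0167)/19.611=0.209 → t=0.541; u2·a0=0.2956·19.611=5.797; a1=5.454 < 5.797 ≤ a1+a2=6.210 → R2 fires; R=5 Y=4 X=9
Draw 8: a1=4.545, a2=0.630, a3=2.763, a4=14.184, a0=22.122; τ=−ln(0.8440)/22.122=0.008 → t=0.548; u2·a0=0.2745·22.122=6.072; a1+a2=5.175 < 6.072 ≤ a1+…+a3=7.938 → R3 fires; R=5 Y=4 X=10
Draw 9: a1=5.050, a2=0.630, a3=3.070, a4=15.760, a0=24.510; τ=−ln(0.7325)/24.510=0.013 → t=0.561; u2·a0=0.4500·24.510=11.030; a1+…+a3=8.750 < 11.030 ≤ a1+…+a4=24.510 → R4 fires; R=5 Y=3 X=10
Draw 10: a1=5.050, a2=0.630, a3=3.070, a4=11.820, a0=20.570; τ=−ln(0.2147)/20.570=0.075 → t=0.636; u2·a0=0.0282·20.570=0.580 ≤ a1=5.050 → R1 fires; R=6 Y=3 X=9
Draw 11: a1=5.454, a2=0.756, a3=2.763, a4=10.638, a0=19.611; τ=−ln(0.3982)/19.611=0.047 → t=0.683; u2·a0=0.1960·19.611=3.844 ≤ a1=5.454 → R1 fires; R=7 Y=3 X=8
Draw 12: a1=5.656, a2=0.882, a3=2.456, a4=9.456, a0=18.450; τ=−ln(0.0395)/18.450=0.175 → t=0.858 > T=0.7: stop.
Read off Y at T=0.7: 3

Y at T = 3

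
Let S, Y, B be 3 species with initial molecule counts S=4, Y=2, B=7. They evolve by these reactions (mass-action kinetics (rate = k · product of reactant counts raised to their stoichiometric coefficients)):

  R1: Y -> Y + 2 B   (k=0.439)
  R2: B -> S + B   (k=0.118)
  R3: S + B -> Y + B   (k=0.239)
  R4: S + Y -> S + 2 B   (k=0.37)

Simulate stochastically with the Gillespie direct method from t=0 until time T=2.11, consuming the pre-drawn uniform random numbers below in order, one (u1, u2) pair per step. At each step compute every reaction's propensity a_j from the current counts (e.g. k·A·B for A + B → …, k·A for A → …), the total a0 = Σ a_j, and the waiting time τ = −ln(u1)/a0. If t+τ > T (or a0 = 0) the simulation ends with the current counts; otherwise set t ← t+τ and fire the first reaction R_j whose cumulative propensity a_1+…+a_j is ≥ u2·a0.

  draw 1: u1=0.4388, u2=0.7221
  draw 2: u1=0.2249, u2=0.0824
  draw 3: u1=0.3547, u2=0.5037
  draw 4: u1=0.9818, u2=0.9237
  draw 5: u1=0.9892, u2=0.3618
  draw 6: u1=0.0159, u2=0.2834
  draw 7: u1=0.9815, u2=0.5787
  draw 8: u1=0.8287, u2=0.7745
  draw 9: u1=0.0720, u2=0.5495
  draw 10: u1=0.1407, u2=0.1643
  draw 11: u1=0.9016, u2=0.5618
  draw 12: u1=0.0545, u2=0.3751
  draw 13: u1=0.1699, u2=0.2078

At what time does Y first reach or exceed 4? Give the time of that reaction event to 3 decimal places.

t=0.000: S=4 Y=2 B=7
Draw 1: a1=0.878, a2=0.826, a3=6.692, a4=2.960, a0=11.356; τ=−ln(0.4388)/11.356=0.073 → t=0.073; u2·a0=0.7221·11.356=8.200; a1+a2=1.704 < 8.200 ≤ a1+…+a3=8.396 → R3 fires; S=3 Y=3 B=7
Draw 2: a1=1.317, a2=0.826, a3=5.019, a4=3.330, a0=10.492; τ=−ln(0.2249)/10.492=0.142 → t=0.215; u2·a0=0.0824·10.492=0.865 ≤ a1=1.317 → R1 fires; S=3 Y=3 B=9
Draw 3: a1=1.317, a2=1.062, a3=6.453, a4=3.330, a0=12.162; τ=−ln(0.3547)/12.162=0.085 → t=0.300; u2·a0=0.5037·12.162=6.126; a1+a2=2.379 < 6.126 ≤ a1+…+a3=8.832 → R3 fires; S=2 Y=4 B=9
Draw 4: a1=1.756, a2=1.062, a3=4.302, a4=2.960, a0=10.080; τ=−ln(0.9818)/10.080=0.002 → t=0.302; u2·a0=0.9237·10.080=9.311; a1+…+a3=7.120 < 9.311 ≤ a1+…+a4=10.080 → R4 fires; S=2 Y=3 B=11
Draw 5: a1=1.317, a2=1.298, a3=5.258, a4=2.220, a0=10.093; τ=−ln(0.9892)/10.093=0.001 → t=0.303; u2·a0=0.3618·10.093=3.652; a1+a2=2.615 < 3.652 ≤ a1+…+a3=7.873 → R3 fires; S=1 Y=4 B=11
Draw 6: a1=1.756, a2=1.298, a3=2.629, a4=1.480, a0=7.163; τ=−ln(0.0159)/7.163=0.578 → t=0.881; u2·a0=0.2834·7.163=2.030; a1=1.756 < 2.030 ≤ a1+a2=3.054 → R2 fires; S=2 Y=4 B=11
Draw 7: a1=1.756, a2=1.298, a3=5.258, a4=2.960, a0=11.272; τ=−ln(0.9815)/11.272=0.002 → t=0.883; u2·a0=0.5787·11.272=6.523; a1+a2=3.054 < 6.523 ≤ a1+…+a3=8.312 → R3 fires; S=1 Y=5 B=11
Draw 8: a1=2.195, a2=1.298, a3=2.629, a4=1.850, a0=7.972; τ=−ln(0.8287)/7.972=0.024 → t=0.906; u2·a0=0.7745·7.972=6.174; a1+…+a3=6.122 < 6.174 ≤ a1+…+a4=7.972 → R4 fires; S=1 Y=4 B=13
Draw 9: a1=1.756, a2=1.534, a3=3.107, a4=1.480, a0=7.877; τ=−ln(0.0720)/7.877=0.334 → t=1.240; u2·a0=0.5495·7.877=4.328; a1+a2=3.290 < 4.328 ≤ a1+…+a3=6.397 → R3 fires; S=0 Y=5 B=13
Draw 10: a1=2.195, a2=1.534, a3=0.000, a4=0.000, a0=3.729; τ=−ln(0.1407)/3.729=0.526 → t=1.766; u2·a0=0.1643·3.729=0.613 ≤ a1=2.195 → R1 fires; S=0 Y=5 B=15
Draw 11: a1=2.195, a2=1.770, a3=0.000, a4=0.000, a0=3.965; τ=−ln(0.9016)/3.965=0.026 → t=1.792; u2·a0=0.5618·3.965=2.228; a1=2.195 < 2.228 ≤ a1+a2=3.965 → R2 fires; S=1 Y=5 B=15
Draw 12: a1=2.195, a2=1.770, a3=3.585, a4=1.850, a0=9.400; τ=−ln(0.0545)/9.400=0.310 → t=2.102; u2·a0=0.3751·9.400=3.526; a1=2.195 < 3.526 ≤ a1+a2=3.965 → R2 fires; S=2 Y=5 B=15
Draw 13: a1=2.195, a2=1.770, a3=7.170, a4=3.700, a0=14.835; τ=−ln(0.1699)/14.835=0.119 → t=2.221 > T=2.11: stop.
Y first becomes ≥ 4 when it reaches 4 at the event at t=0.300.

Threshold first reached at t = 0.300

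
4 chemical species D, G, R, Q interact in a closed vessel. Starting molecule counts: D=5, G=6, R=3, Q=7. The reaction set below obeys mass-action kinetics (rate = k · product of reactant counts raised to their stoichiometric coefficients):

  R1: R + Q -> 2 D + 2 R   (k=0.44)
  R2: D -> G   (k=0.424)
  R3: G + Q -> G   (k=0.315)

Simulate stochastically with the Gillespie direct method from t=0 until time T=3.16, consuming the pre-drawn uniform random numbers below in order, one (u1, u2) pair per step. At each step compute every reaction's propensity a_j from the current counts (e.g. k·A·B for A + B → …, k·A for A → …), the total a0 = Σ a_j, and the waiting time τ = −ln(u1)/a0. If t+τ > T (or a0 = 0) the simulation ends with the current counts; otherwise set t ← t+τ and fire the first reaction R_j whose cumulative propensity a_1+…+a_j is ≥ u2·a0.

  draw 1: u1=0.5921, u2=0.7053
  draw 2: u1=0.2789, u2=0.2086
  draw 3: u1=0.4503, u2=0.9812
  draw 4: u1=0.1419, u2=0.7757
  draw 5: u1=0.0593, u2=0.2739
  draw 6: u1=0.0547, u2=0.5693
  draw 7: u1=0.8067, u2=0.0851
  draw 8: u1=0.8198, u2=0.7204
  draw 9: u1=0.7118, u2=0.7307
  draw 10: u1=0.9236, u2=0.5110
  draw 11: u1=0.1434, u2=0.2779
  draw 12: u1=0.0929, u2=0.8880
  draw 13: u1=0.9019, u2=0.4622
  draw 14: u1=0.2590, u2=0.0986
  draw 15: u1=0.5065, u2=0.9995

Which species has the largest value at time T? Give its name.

Dominant species at T: G

t=0.000: D=5 G=6 R=3 Q=7
Draw 1: a1=9.240, a2=2.120, a3=13.230, a0=24.590; τ=−ln(0.5921)/24.590=0.021 → t=0.021; u2·a0=0.7053·24.590=17.343; a1+a2=11.360 < 17.343 ≤ a1+…+a3=24.590 → R3 fires; D=5 G=6 R=3 Q=6
Draw 2: a1=7.920, a2=2.120, a3=11.340, a0=21.380; τ=−ln(0.2789)/21.380=0.060 → t=0.081; u2·a0=0.2086·21.380=4.460 ≤ a1=7.920 → R1 fires; D=7 G=6 R=4 Q=5
Draw 3: a1=8.800, a2=2.968, a3=9.450, a0=21.218; τ=−ln(0.4503)/21.218=0.038 → t=0.119; u2·a0=0.9812·21.218=20.819; a1+a2=11.768 < 20.819 ≤ a1+…+a3=21.218 → R3 fires; D=7 G=6 R=4 Q=4
Draw 4: a1=7.040, a2=2.968, a3=7.560, a0=17.568; τ=−ln(0.1419)/17.568=0.111 → t=0.230; u2·a0=0.7757·17.568=13.627; a1+a2=10.008 < 13.627 ≤ a1+…+a3=17.568 → R3 fires; D=7 G=6 R=4 Q=3
Draw 5: a1=5.280, a2=2.968, a3=5.670, a0=13.918; τ=−ln(0.0593)/13.918=0.203 → t=0.433; u2·a0=0.2739·13.918=3.812 ≤ a1=5.280 → R1 fires; D=9 G=6 R=5 Q=2
Draw 6: a1=4.400, a2=3.816, a3=3.780, a0=11.996; τ=−ln(0.0547)/11.996=0.242 → t=0.675; u2·a0=0.5693·11.996=6.829; a1=4.400 < 6.829 ≤ a1+a2=8.216 → R2 fires; D=8 G=7 R=5 Q=2
Draw 7: a1=4.400, a2=3.392, a3=4.410, a0=12.202; τ=−ln(0.8067)/12.202=0.018 → t=0.693; u2·a0=0.0851·12.202=1.038 ≤ a1=4.400 → R1 fires; D=10 G=7 R=6 Q=1
Draw 8: a1=2.640, a2=4.240, a3=2.205, a0=9.085; τ=−ln(0.8198)/9.085=0.022 → t=0.714; u2·a0=0.7204·9.085=6.545; a1=2.640 < 6.545 ≤ a1+a2=6.880 → R2 fires; D=9 G=8 R=6 Q=1
Draw 9: a1=2.640, a2=3.816, a3=2.520, a0=8.976; τ=−ln(0.7118)/8.976=0.038 → t=0.752; u2·a0=0.7307·8.976=6.559; a1+a2=6.456 < 6.559 ≤ a1+…+a3=8.976 → R3 fires; D=9 G=8 R=6 Q=0
Draw 10: a1=0.000, a2=3.816, a3=0.000, a0=3.816; τ=−ln(0.9236)/3.816=0.021 → t=0.773; u2·a0=0.5110·3.816=1.950; a1=0.000 < 1.950 ≤ a1+a2=3.816 → R2 fires; D=8 G=9 R=6 Q=0
Draw 11: a1=0.000, a2=3.392, a3=0.000, a0=3.392; τ=−ln(0.1434)/3.392=0.573 → t=1.346; u2·a0=0.2779·3.392=0.943; a1=0.000 < 0.943 ≤ a1+a2=3.392 → R2 fires; D=7 G=10 R=6 Q=0
Draw 12: a1=0.000, a2=2.968, a3=0.000, a0=2.968; τ=−ln(0.0929)/2.968=0.801 → t=2.146; u2·a0=0.8880·2.968=2.636; a1=0.000 < 2.636 ≤ a1+a2=2.968 → R2 fires; D=6 G=11 R=6 Q=0
Draw 13: a1=0.000, a2=2.544, a3=0.000, a0=2.544; τ=−ln(0.9019)/2.544=0.041 → t=2.187; u2·a0=0.4622·2.544=1.176; a1=0.000 < 1.176 ≤ a1+a2=2.544 → R2 fires; D=5 G=12 R=6 Q=0
Draw 14: a1=0.000, a2=2.120, a3=0.000, a0=2.120; τ=−ln(0.2590)/2.120=0.637 → t=2.824; u2·a0=0.0986·2.120=0.209; a1=0.000 < 0.209 ≤ a1+a2=2.120 → R2 fires; D=4 G=13 R=6 Q=0
Draw 15: a1=0.000, a2=1.696, a3=0.000, a0=1.696; τ=−ln(0.5065)/1.696=0.401 → t=3.225 > T=3.16: stop.
At T=3.16: D=4 G=13 R=6 Q=0; the largest is G.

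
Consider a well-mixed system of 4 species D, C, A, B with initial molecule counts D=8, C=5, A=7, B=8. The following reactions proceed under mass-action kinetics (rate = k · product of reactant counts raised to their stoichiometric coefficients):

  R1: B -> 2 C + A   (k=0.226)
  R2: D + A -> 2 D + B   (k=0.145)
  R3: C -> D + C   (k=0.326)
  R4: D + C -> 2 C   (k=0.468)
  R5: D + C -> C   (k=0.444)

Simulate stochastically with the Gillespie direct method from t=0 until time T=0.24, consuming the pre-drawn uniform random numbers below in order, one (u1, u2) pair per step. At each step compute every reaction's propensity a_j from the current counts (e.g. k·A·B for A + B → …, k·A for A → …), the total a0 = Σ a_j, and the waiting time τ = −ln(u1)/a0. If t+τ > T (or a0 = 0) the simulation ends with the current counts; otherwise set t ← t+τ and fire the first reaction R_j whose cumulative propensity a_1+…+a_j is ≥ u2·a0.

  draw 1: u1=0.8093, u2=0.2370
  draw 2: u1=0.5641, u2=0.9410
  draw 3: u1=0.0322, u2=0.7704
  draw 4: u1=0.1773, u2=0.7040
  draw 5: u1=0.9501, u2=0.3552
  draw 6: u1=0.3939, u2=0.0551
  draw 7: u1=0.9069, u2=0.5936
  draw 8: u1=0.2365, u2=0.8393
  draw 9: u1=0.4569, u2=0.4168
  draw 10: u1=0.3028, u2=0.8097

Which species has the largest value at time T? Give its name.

Dominant species at T: B

t=0.000: D=8 C=5 A=7 B=8
Draw 1: a1=1.808, a2=8.120, a3=1.630, a4=18.720, a5=17.760, a0=48.038; τ=−ln(0.8093)/48.038=0.004 → t=0.004; u2·a0=0.2370·48.038=11.385; a1+a2=9.928 < 11.385 ≤ a1+…+a3=11.558 → R3 fires; D=9 C=5 A=7 B=8
Draw 2: a1=1.808, a2=9.135, a3=1.630, a4=21.060, a5=19.980, a0=53.613; τ=−ln(0.5641)/53.613=0.011 → t=0.015; u2·a0=0.9410·53.613=50.450; a1+…+a4=33.633 < 50.450 ≤ a1+…+a5=53.613 → R5 fires; D=8 C=5 A=7 B=8
Draw 3: a1=1.808, a2=8.120, a3=1.630, a4=18.720, a5=17.760, a0=48.038; τ=−ln(0.0322)/48.038=0.072 → t=0.087; u2·a0=0.7704·48.038=37.008; a1+…+a4=30.278 < 37.008 ≤ a1+…+a5=48.038 → R5 fires; D=7 C=5 A=7 B=8
Draw 4: a1=1.808, a2=7.105, a3=1.630, a4=16.380, a5=15.540, a0=42.463; τ=−ln(0.1773)/42.463=0.041 → t=0.127; u2·a0=0.7040·42.463=29.894; a1+…+a4=26.923 < 29.894 ≤ a1+…+a5=42.463 → R5 fires; D=6 C=5 A=7 B=8
Draw 5: a1=1.808, a2=6.090, a3=1.630, a4=14.040, a5=13.320, a0=36.888; τ=−ln(0.9501)/36.888=0.001 → t=0.129; u2·a0=0.3552·36.888=13.103; a1+…+a3=9.528 < 13.103 ≤ a1+…+a4=23.568 → R4 fires; D=5 C=6 A=7 B=8
Draw 6: a1=1.808, a2=5.075, a3=1.956, a4=14.040, a5=13.320, a0=36.199; τ=−ln(0.3939)/36.199=0.026 → t=0.154; u2·a0=0.0551·36.199=1.995; a1=1.808 < 1.995 ≤ a1+a2=6.883 → R2 fires; D=6 C=6 A=6 B=9
Draw 7: a1=2.034, a2=5.220, a3=1.956, a4=16.848, a5=15.984, a0=42.042; τ=−ln(0.9069)/42.042=0.002 → t=0.157; u2·a0=0.5936·42.042=24.956; a1+…+a3=9.210 < 24.956 ≤ a1+…+a4=26.058 → R4 fires; D=5 C=7 A=6 B=9
Draw 8: a1=2.034, a2=4.350, a3=2.282, a4=16.380, a5=15.540, a0=40.586; τ=−ln(0.2365)/40.586=0.036 → t=0.192; u2·a0=0.8393·40.586=34.064; a1+…+a4=25.046 < 34.064 ≤ a1+…+a5=40.586 → R5 fires; D=4 C=7 A=6 B=9
Draw 9: a1=2.034, a2=3.480, a3=2.282, a4=13.104, a5=12.432, a0=33.332; τ=−ln(0.4569)/33.332=0.023 → t=0.216; u2·a0=0.4168·33.332=13.893; a1+…+a3=7.796 < 13.893 ≤ a1+…+a4=20.900 → R4 fires; D=3 C=8 A=6 B=9
Draw 10: a1=2.034, a2=2.610, a3=2.608, a4=11.232, a5=10.656, a0=29.140; τ=−ln(0.3028)/29.140=0.041 → t=0.257 > T=0.24: stop.
At T=0.24: D=3 C=8 A=6 B=9; the largest is B.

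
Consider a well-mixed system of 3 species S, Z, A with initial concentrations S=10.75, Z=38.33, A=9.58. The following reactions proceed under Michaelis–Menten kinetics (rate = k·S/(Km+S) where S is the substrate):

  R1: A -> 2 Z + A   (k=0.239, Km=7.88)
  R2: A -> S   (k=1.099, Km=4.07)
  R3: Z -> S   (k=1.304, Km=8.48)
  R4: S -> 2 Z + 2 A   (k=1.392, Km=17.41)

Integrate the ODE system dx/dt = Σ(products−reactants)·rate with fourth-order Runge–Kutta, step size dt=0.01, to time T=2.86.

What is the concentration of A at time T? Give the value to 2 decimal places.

RK4 with dt=0.01: 286 steps to T=2.86. Trajectory (selected grid times):
t=0.00: S=10.75 Z=38.33 A=9.58
t=0.32: S=11.17 Z=38.42 A=9.68
t=0.64: S=11.58 Z=38.51 A=9.78
t=0.95: S=11.98 Z=38.61 A=9.89
t=1.27: S=12.39 Z=38.72 A=10.01
t=1.59: S=12.79 Z=38.84 A=10.13
t=1.91: S=13.20 Z=38.96 A=10.26
t=2.22: S=13.59 Z=39.09 A=10.39
t=2.54: S=13.98 Z=39.23 A=10.53
t=2.86: S=14.38 Z=39.37 A=10.68
Read off A at T=2.86: 10.68

A at T = 10.68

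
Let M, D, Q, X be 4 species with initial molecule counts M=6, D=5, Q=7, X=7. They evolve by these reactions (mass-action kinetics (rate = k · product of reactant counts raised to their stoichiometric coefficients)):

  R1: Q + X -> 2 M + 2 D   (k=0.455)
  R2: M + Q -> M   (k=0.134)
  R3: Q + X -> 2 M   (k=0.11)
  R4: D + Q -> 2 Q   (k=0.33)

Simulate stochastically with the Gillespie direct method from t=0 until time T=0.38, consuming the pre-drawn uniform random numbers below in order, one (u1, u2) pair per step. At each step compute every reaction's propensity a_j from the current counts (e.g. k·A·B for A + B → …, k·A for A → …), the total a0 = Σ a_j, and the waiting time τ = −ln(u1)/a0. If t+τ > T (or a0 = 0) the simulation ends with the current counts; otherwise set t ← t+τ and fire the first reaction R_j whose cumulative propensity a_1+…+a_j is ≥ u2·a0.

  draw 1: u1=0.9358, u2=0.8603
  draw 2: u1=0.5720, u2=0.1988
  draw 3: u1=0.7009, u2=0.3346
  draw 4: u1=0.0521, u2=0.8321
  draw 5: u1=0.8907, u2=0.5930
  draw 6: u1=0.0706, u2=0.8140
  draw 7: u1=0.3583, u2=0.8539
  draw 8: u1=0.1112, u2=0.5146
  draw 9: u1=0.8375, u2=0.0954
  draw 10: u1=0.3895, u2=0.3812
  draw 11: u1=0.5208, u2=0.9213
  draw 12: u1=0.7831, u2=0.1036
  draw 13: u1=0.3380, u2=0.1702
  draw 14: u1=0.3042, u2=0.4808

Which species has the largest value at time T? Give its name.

t=0.000: M=6 D=5 Q=7 X=7
Draw 1: a1=22.295, a2=5.628, a3=5.390, a4=11.550, a0=44.863; τ=−ln(0.9358)/44.863=0.001 → t=0.001; u2·a0=0.8603·44.863=38.596; a1+…+a3=33.313 < 38.596 ≤ a1+…+a4=44.863 → R4 fires; M=6 D=4 Q=8 X=7
Draw 2: a1=25.480, a2=6.432, a3=6.160, a4=10.560, a0=48.632; τ=−ln(0.5720)/48.632=0.011 → t=0.013; u2·a0=0.1988·48.632=9.668 ≤ a1=25.480 → R1 fires; M=8 D=6 Q=7 X=6
Draw 3: a1=19.110, a2=7.504, a3=4.620, a4=13.860, a0=45.094; τ=−ln(0.7009)/45.094=0.008 → t=0.021; u2·a0=0.3346·45.094=15.088 ≤ a1=19.110 → R1 fires; M=10 D=8 Q=6 X=5
Draw 4: a1=13.650, a2=8.040, a3=3.300, a4=15.840, a0=40.830; τ=−ln(0.0521)/40.830=0.072 → t=0.093; u2·a0=0.8321·40.830=33.975; a1+…+a3=24.990 < 33.975 ≤ a1+…+a4=40.830 → R4 fires; M=10 D=7 Q=7 X=5
Draw 5: a1=15.925, a2=9.380, a3=3.850, a4=16.170, a0=45.325; τ=−ln(0.8907)/45.325=0.003 → t=0.096; u2·a0=0.5930·45.325=26.878; a1+a2=25.305 < 26.878 ≤ a1+…+a3=29.155 → R3 fires; M=12 D=7 Q=6 X=4
Draw 6: a1=10.920, a2=9.648, a3=2.640, a4=13.860, a0=37.068; τ=−ln(0.0706)/37.068=0.072 → t=0.167; u2·a0=0.8140·37.068=30.173; a1+…+a3=23.208 < 30.173 ≤ a1+…+a4=37.068 → R4 fires; M=12 D=6 Q=7 X=4
Draw 7: a1=12.740, a2=11.256, a3=3.080, a4=13.860, a0=40.936; τ=−ln(0.3583)/40.936=0.025 → t=0.192; u2·a0=0.8539·40.936=34.955; a1+…+a3=27.076 < 34.955 ≤ a1+…+a4=40.936 → R4 fires; M=12 D=5 Q=8 X=4
Draw 8: a1=14.560, a2=12.864, a3=3.520, a4=13.200, a0=44.144; τ=−ln(0.1112)/44.144=0.050 → t=0.242; u2·a0=0.5146·44.144=22.717; a1=14.560 < 22.717 ≤ a1+a2=27.424 → R2 fires; M=12 D=5 Q=7 X=4
Draw 9: a1=12.740, a2=11.256, a3=3.080, a4=11.550, a0=38.626; τ=−ln(0.8375)/38.626=0.005 → t=0.247; u2·a0=0.0954·38.626=3.685 ≤ a1=12.740 → R1 fires; M=14 D=7 Q=6 X=3
Draw 10: a1=8.190, a2=11.256, a3=1.980, a4=13.860, a0=35.286; τ=−ln(0.3895)/35.286=0.027 → t=0.273; u2·a0=0.3812·35.286=13.451; a1=8.190 < 13.451 ≤ a1+a2=19.446 → R2 fires; M=14 D=7 Q=5 X=3
Draw 11: a1=6.825, a2=9.380, a3=1.650, a4=11.550, a0=29.405; τ=−ln(0.5208)/29.405=0.022 → t=0.296; u2·a0=0.9213·29.405=27.091; a1+…+a3=17.855 < 27.091 ≤ a1+…+a4=29.405 → R4 fires; M=14 D=6 Q=6 X=3
Draw 12: a1=8.190, a2=11.256, a3=1.980, a4=11.880, a0=33.306; τ=−ln(0.7831)/33.306=0.007 → t=0.303; u2·a0=0.1036·33.306=3.451 ≤ a1=8.190 → R1 fires; M=16 D=8 Q=5 X=2
Draw 13: a1=4.550, a2=10.720, a3=1.100, a4=13.200, a0=29.570; τ=−ln(0.3380)/29.570=0.037 → t=0.340; u2·a0=0.1702·29.570=5.033; a1=4.550 < 5.033 ≤ a1+a2=15.270 → R2 fires; M=16 D=8 Q=4 X=2
Draw 14: a1=3.640, a2=8.576, a3=0.880, a4=10.560, a0=23.656; τ=−ln(0.3042)/23.656=0.050 → t=0.390 > T=0.38: stop.
At T=0.38: M=16 D=8 Q=4 X=2; the largest is M.

Dominant species at T: M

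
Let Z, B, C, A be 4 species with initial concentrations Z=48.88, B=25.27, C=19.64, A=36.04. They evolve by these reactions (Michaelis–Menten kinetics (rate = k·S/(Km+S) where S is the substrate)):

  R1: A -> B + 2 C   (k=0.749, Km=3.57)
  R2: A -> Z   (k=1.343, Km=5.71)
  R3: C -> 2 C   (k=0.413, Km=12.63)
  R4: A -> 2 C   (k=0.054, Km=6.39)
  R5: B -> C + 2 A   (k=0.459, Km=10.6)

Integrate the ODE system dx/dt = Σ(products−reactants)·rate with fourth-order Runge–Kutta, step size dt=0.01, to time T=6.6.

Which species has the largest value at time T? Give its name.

RK4 with dt=0.01: 660 steps to T=6.6. Trajectory (selected grid times):
t=0.00: Z=48.88 B=25.27 C=19.64 A=36.04
t=0.73: Z=49.72 B=25.53 C=21.12 A=35.14
t=1.47: Z=50.58 B=25.79 C=22.63 A=34.23
t=2.20: Z=51.42 B=26.05 C=24.12 A=33.34
t=2.93: Z=52.25 B=26.30 C=25.61 A=32.45
t=3.67: Z=53.10 B=26.56 C=27.12 A=31.56
t=4.40: Z=53.92 B=26.81 C=28.62 A=30.69
t=5.13: Z=54.75 B=27.06 C=30.11 A=29.83
t=5.87: Z=55.58 B=27.31 C=31.63 A=28.96
t=6.60: Z=56.40 B=27.55 C=33.12 A=28.10
At T=6.6: Z=56.40 B=27.55 C=33.12 A=28.10; the largest is Z.

Dominant species at T: Z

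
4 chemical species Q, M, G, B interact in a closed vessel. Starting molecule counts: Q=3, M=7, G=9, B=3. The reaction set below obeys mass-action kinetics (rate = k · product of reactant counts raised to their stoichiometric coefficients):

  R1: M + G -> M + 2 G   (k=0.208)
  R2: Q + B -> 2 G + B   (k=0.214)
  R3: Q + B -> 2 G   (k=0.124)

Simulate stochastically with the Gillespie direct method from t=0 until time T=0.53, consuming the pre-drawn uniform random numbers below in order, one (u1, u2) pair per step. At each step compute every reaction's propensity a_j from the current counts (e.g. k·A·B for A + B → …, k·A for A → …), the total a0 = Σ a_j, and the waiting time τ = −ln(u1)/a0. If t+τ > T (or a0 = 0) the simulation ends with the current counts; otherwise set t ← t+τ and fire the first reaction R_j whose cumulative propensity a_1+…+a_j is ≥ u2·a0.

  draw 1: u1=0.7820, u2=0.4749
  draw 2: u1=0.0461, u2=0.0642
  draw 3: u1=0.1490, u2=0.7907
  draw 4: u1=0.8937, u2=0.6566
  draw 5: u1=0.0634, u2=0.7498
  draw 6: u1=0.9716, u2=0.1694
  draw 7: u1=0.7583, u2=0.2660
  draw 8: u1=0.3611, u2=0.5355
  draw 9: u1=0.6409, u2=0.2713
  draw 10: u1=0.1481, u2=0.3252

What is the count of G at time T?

t=0.000: Q=3 M=7 G=9 B=3
Draw 1: a1=13.104, a2=1.926, a3=1.116, a0=16.146; τ=−ln(0.7820)/16.146=0.015 → t=0.015; u2·a0=0.4749·16.146=7.668 ≤ a1=13.104 → R1 fires; Q=3 M=7 G=10 B=3
Draw 2: a1=14.560, a2=1.926, a3=1.116, a0=17.602; τ=−ln(0.0461)/17.602=0.175 → t=0.190; u2·a0=0.0642·17.602=1.130 ≤ a1=14.560 → R1 fires; Q=3 M=7 G=11 B=3
Draw 3: a1=16.016, a2=1.926, a3=1.116, a0=19.058; τ=−ln(0.1490)/19.058=0.100 → t=0.290; u2·a0=0.7907·19.058=15.069 ≤ a1=16.016 → R1 fires; Q=3 M=7 G=12 B=3
Draw 4: a1=17.472, a2=1.926, a3=1.116, a0=20.514; τ=−ln(0.8937)/20.514=0.005 → t=0.295; u2·a0=0.6566·20.514=13.469 ≤ a1=17.472 → R1 fires; Q=3 M=7 G=13 B=3
Draw 5: a1=18.928, a2=1.926, a3=1.116, a0=21.970; τ=−ln(0.0634)/21.970=0.126 → t=0.421; u2·a0=0.7498·21.970=16.473 ≤ a1=18.928 → R1 fires; Q=3 M=7 G=14 B=3
Draw 6: a1=20.384, a2=1.926, a3=1.116, a0=23.426; τ=−ln(0.9716)/23.426=0.001 → t=0.422; u2·a0=0.1694·23.426=3.968 ≤ a1=20.384 → R1 fires; Q=3 M=7 G=15 B=3
Draw 7: a1=21.840, a2=1.926, a3=1.116, a0=24.882; τ=−ln(0.7583)/24.882=0.011 → t=0.433; u2·a0=0.2660·24.882=6.619 ≤ a1=21.840 → R1 fires; Q=3 M=7 G=16 B=3
Draw 8: a1=23.296, a2=1.926, a3=1.116, a0=26.338; τ=−ln(0.3611)/26.338=0.039 → t=0.472; u2·a0=0.5355·26.338=14.104 ≤ a1=23.296 → R1 fires; Q=3 M=7 G=17 B=3
Draw 9: a1=24.752, a2=1.926, a3=1.116, a0=27.794; τ=−ln(0.6409)/27.794=0.016 → t=0.488; u2·a0=0.2713·27.794=7.541 ≤ a1=24.752 → R1 fires; Q=3 M=7 G=18 B=3
Draw 10: a1=26.208, a2=1.926, a3=1.116, a0=29.250; τ=−ln(0.1481)/29.250=0.065 → t=0.553 > T=0.53: stop.
Read off G at T=0.53: 18

G at T = 18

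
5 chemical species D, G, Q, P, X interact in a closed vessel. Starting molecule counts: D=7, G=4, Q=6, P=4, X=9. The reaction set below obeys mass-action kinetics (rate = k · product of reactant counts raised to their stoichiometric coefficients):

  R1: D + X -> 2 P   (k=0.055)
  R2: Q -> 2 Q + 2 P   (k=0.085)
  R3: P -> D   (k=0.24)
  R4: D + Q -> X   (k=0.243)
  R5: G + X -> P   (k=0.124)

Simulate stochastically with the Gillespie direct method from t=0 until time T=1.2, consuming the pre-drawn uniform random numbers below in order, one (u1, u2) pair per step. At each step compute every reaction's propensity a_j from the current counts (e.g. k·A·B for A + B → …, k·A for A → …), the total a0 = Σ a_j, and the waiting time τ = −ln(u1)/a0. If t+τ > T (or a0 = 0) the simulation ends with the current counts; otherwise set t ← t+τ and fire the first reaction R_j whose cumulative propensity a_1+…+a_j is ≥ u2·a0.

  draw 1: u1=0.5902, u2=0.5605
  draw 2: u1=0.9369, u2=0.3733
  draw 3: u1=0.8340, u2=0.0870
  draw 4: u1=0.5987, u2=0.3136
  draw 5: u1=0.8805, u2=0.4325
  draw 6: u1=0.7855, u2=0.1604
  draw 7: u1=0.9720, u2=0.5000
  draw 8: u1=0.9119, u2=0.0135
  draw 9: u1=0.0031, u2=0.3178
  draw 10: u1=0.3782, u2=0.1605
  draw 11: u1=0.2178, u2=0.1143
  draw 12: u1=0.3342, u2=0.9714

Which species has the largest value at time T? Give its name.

t=0.000: D=7 G=4 Q=6 P=4 X=9
Draw 1: a1=3.465, a2=0.510, a3=0.960, a4=10.206, a5=4.464, a0=19.605; τ=−ln(0.5902)/19.605=0.027 → t=0.027; u2·a0=0.5605·19.605=10.989; a1+…+a3=4.935 < 10.989 ≤ a1+…+a4=15.141 → R4 fires; D=6 G=4 Q=5 P=4 X=10
Draw 2: a1=3.300, a2=0.425, a3=0.960, a4=7.290, a5=4.960, a0=16.935; τ=−ln(0.9369)/16.935=0.004 → t=0.031; u2·a0=0.3733·16.935=6.322; a1+…+a3=4.685 < 6.322 ≤ a1+…+a4=11.975 → R4 fires; D=5 G=4 Q=4 P=4 X=11
Draw 3: a1=3.025, a2=0.340, a3=0.960, a4=4.860, a5=5.456, a0=14.641; τ=−ln(0.8340)/14.641=0.012 → t=0.043; u2·a0=0.0870·14.641=1.274 ≤ a1=3.025 → R1 fires; D=4 G=4 Q=4 P=6 X=10
Draw 4: a1=2.200, a2=0.340, a3=1.440, a4=3.888, a5=4.960, a0=12.828; τ=−ln(0.5987)/12.828=0.040 → t=0.083; u2·a0=0.3136·12.828=4.023; a1+…+a3=3.980 < 4.023 ≤ a1+…+a4=7.868 → R4 fires; D=3 G=4 Q=3 P=6 X=11
Draw 5: a1=1.815, a2=0.255, a3=1.440, a4=2.187, a5=5.456, a0=11.153; τ=−ln(0.8805)/11.153=0.011 → t=0.095; u2·a0=0.4325·11.153=4.824; a1+…+a3=3.510 < 4.824 ≤ a1+…+a4=5.697 → R4 fires; D=2 G=4 Q=2 P=6 X=12
Draw 6: a1=1.320, a2=0.170, a3=1.440, a4=0.972, a5=5.952, a0=9.854; τ=−ln(0.7855)/9.854=0.025 → t=0.119; u2·a0=0.1604·9.854=1.581; a1+a2=1.490 < 1.581 ≤ a1+…+a3=2.930 → R3 fires; D=3 G=4 Q=2 P=5 X=12
Draw 7: a1=1.980, a2=0.170, a3=1.200, a4=1.458, a5=5.952, a0=10.760; τ=−ln(0.9720)/10.760=0.003 → t=0.122; u2·a0=0.5000·10.760=5.380; a1+…+a4=4.808 < 5.380 ≤ a1+…+a5=10.760 → R5 fires; D=3 G=3 Q=2 P=6 X=11
Draw 8: a1=1.815, a2=0.170, a3=1.440, a4=1.458, a5=4.092, a0=8.975; τ=−ln(0.9119)/8.975=0.010 → t=0.132; u2·a0=0.0135·8.975=0.121 ≤ a1=1.815 → R1 fires; D=2 G=3 Q=2 P=8 X=10
Draw 9: a1=1.100, a2=0.170, a3=1.920, a4=0.972, a5=3.720, a0=7.882; τ=−ln(0.0031)/7.882=0.733 → t=0.865; u2·a0=0.3178·7.882=2.505; a1+a2=1.270 < 2.505 ≤ a1+…+a3=3.190 → R3 fires; D=3 G=3 Q=2 P=7 X=10
Draw 10: a1=1.650, a2=0.170, a3=1.680, a4=1.458, a5=3.720, a0=8.678; τ=−ln(0.3782)/8.678=0.112 → t=0.977; u2·a0=0.1605·8.678=1.393 ≤ a1=1.650 → R1 fires; D=2 G=3 Q=2 P=9 X=9
Draw 11: a1=0.990, a2=0.170, a3=2.160, a4=0.972, a5=3.348, a0=7.640; τ=−ln(0.2178)/7.640=0.199 → t=1.176; u2·a0=0.1143·7.640=0.873 ≤ a1=0.990 → R1 fires; D=1 G=3 Q=2 P=11 X=8
Draw 12: a1=0.440, a2=0.170, a3=2.640, a4=0.486, a5=2.976, a0=6.712; τ=−ln(0.3342)/6.712=0.163 → t=1.340 > T=1.2: stop.
At T=1.2: D=1 G=3 Q=2 P=11 X=8; the largest is P.

Dominant species at T: P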